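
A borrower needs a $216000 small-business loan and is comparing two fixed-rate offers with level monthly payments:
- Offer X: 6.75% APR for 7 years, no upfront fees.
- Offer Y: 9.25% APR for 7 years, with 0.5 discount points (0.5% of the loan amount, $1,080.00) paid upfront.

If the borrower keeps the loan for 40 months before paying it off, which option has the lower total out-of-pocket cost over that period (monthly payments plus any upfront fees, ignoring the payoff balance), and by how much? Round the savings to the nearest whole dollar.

Offer X: monthly rate = 6.75%/12 = 0.0056250; payment = 216,000 × 0.0056250 / (1 − (1+0.0056250)^−84) = $3,233.68.
Offer Y: monthly rate = 9.25%/12 = 0.0077083; payment = 216,000 × 0.0077083 / (1 − (1+0.0077083)^−84) = $3,502.71.
Over 40 months: Offer X costs 40 × $3,233.68 = $129,347.20; Offer Y costs 40 × $3,502.71 + $1,080.00 = $141,188.40.
Offer X is cheaper by $141,188.40 − $129,347.20 = $11,841.20.

Offer X by $11,841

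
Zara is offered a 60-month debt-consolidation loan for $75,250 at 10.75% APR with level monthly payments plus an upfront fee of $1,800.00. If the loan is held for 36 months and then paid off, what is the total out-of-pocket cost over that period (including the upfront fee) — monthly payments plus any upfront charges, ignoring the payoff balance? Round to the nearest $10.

$60,360

Monthly rate = 10.75%/12 = 0.0089583; payment = 75,250 × 0.0089583 / (1 − (1+0.0089583)^−60) = $1,626.75.
Total outlay = 36 × $1,626.75 + $1,800.00 = $60,363.00.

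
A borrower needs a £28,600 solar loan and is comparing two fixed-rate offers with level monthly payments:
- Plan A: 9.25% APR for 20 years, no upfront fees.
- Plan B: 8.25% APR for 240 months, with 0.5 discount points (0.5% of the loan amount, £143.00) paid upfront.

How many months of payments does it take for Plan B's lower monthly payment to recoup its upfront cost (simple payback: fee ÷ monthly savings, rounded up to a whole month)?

8 months

Plan A: monthly rate = 9.25%/12 = 0.0077083; payment = 28,600 × 0.0077083 / (1 − (1+0.0077083)^−240) = £261.94.
Plan B: at 8.25% the monthly rate is 0.0068750, so the payment is 28,600 × 0.0068750 / (1 − 1.0068750^−240) = £243.69.
Monthly savings = £261.94 − £243.69 = £18.25.
Break-even = £143.00 / £18.25 = 7.84 → 8 months.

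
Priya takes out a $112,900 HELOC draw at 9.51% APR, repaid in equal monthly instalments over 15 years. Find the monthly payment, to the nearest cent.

$1,179.61

Monthly rate = 9.51%/12 = 0.0079250; payment = 112,900 × 0.0079250 / (1 − (1+0.0079250)^−180) = $1,179.61.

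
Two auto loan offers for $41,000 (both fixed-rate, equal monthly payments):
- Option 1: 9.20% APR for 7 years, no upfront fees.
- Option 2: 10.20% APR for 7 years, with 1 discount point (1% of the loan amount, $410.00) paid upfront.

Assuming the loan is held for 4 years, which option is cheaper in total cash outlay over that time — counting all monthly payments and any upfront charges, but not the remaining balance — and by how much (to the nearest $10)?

Option 1 by $1,420

Option 1: at 9.20% the monthly rate is 0.0076667, so the payment is 41,000 × 0.0076667 / (1 − 1.0076667^−84) = $663.82.
Option 2: monthly rate = 10.2%/12 = 0.0085000; payment = 41,000 × 0.0085000 / (1 − (1+0.0085000)^−84) = $684.89.
Over 48 months: Option 1 costs 48 × $663.82 = $31,863.36; Option 2 costs 48 × $684.89 + $410.00 = $33,284.72.
Option 1 is cheaper by $33,284.72 − $31,863.36 = $1,421.36.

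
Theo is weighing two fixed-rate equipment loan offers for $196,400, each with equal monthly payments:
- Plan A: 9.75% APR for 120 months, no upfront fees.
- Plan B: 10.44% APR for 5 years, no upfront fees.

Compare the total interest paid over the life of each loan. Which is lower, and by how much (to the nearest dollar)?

Plan B by $55,265

Plan A: monthly rate = 9.75%/12 = 0.0081250; payment = 196,400 × 0.0081250 / (1 − (1+0.0081250)^−120) = $2,568.33.
Total interest on Plan A = 120 × $2,568.33 − $196,400 = $111,799.60.
Plan B: monthly rate = 10.44%/12 = 0.0087000; payment = 196,400 × 0.0087000 / (1 − (1+0.0087000)^−60) = $4,215.57.
Total interest on Plan B = 60 × $4,215.57 − $196,400 = $56,534.20.
Plan B is lower by $55,265.40.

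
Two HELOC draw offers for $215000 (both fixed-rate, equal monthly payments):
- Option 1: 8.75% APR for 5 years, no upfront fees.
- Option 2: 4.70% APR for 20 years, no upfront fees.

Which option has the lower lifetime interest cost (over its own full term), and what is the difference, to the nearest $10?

Option 1: monthly rate = 8.75%/12 = 0.0072917; payment = 215,000 × 0.0072917 / (1 − (1+0.0072917)^−60) = $4,437.01.
Total interest on Option 1 = 60 × $4,437.01 − $215,000 = $51,220.60.
Option 2: at 4.70% the monthly rate is 0.0039167, so the payment is 215,000 × 0.0039167 / (1 − 1.0039167^−240) = $1,383.52.
Total interest on Option 2 = 240 × $1,383.52 − $215,000 = $117,044.80.
Option 1 is lower by $65,824.20.

Option 1 by $65,820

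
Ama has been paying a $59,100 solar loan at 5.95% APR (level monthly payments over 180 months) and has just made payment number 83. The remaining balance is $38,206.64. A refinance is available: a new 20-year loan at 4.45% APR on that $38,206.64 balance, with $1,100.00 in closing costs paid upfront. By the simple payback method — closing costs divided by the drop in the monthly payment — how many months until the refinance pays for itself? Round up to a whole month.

Current payment = 59,100 × 5.95%/12 / (1 − (1+0.0049583)^−180) = $497.12.
Refinanced payment = 38,206.64 × 0.0037083 / (1 − (1+0.0037083)^−240) = $240.68.
Monthly savings = $497.12 − $240.68 = $256.44.
Break-even = $1,100.00 / $256.44 = 4.29 → 5 months.

5 months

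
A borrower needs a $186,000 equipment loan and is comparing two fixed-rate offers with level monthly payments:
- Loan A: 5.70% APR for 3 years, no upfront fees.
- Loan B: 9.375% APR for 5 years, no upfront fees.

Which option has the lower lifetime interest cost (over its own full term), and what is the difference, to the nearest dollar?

Loan A by $30,903

Loan A: at 5.70% the monthly rate is 0.0047500, so the payment is 186,000 × 0.0047500 / (1 − 1.0047500^−36) = $5,633.23.
Total interest on Loan A = 36 × $5,633.23 − $186,000 = $16,796.28.
Loan B: monthly rate = 9.375%/12 = 0.0078125; payment = 186,000 × 0.0078125 / (1 − (1+0.0078125)^−60) = $3,894.99.
Total interest on Loan B = 60 × $3,894.99 − $186,000 = $47,699.40.
Loan A is lower by $30,903.12.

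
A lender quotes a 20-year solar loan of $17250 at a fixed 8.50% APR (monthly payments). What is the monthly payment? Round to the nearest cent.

$149.70

At 8.50% the monthly rate is 0.0070833, so the payment is 17,250 × 0.0070833 / (1 − 1.0070833^−240) = $149.70.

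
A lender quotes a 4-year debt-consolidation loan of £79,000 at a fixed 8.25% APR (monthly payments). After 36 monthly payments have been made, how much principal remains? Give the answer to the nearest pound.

£22,248

With monthly rate i = 8.25%/12 = 0.0068750, the balance after k of n payments is P · [(1+i)^n − (1+i)^k] / [(1+i)^n − 1].
(1+0.0068750)^48 = 1.38939833 and (1+0.0068750)^36 = 1.27973509, so the balance is 79,000 × (1.38939833 − 1.27973509) / (1.38939833 − 1) = £22,248.16.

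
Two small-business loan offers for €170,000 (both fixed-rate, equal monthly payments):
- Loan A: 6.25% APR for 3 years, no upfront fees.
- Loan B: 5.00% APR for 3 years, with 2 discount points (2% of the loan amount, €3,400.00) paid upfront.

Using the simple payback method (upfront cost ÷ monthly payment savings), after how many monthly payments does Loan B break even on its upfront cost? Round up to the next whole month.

36 months

Loan A: monthly rate = 6.25%/12 = 0.0052083; payment = 170,000 × 0.0052083 / (1 − (1+0.0052083)^−36) = €5,191.01.
Loan B: monthly rate = 5%/12 = 0.0041667; payment = 170,000 × 0.0041667 / (1 − (1+0.0041667)^−36) = €5,095.05.
Monthly savings = €5,191.01 − €5,095.05 = €95.96.
Break-even = €3,400.00 / €95.96 = 35.43 → 36 months.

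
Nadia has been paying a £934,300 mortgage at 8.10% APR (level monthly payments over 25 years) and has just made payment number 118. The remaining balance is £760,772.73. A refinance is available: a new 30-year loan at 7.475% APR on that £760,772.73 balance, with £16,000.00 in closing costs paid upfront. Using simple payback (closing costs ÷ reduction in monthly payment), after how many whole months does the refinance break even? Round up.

Current payment = 934,300 × 8.1%/12 / (1 − (1+0.0067500)^−300) = £7,273.08.
Refinanced payment = 760,772.73 × 0.0062292 / (1 − (1+0.0062292)^−360) = £5,306.42.
Monthly savings = £7,273.08 − £5,306.42 = £1,966.66.
Break-even = £16,000.00 / £1,966.66 = 8.14 → 9 months.

9 months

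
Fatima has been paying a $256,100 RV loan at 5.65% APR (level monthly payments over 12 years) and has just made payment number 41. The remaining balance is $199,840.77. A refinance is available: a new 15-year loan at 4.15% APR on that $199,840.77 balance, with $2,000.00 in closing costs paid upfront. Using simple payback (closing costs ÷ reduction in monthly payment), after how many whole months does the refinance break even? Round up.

Current payment = 256,100 × 5.65%/12 / (1 − (1+0.0047083)^−144) = $2,453.01.
Refinanced payment = 199,840.77 × 0.0034583 / (1 − (1+0.0034583)^−180) = $1,493.26.
Monthly savings = $2,453.01 − $1,493.26 = $959.75.
Break-even = $2,000.00 / $959.75 = 2.08 → 3 months.

3 months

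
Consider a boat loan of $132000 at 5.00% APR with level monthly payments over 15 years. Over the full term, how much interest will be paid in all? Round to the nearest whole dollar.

Monthly rate = 5%/12 = 0.0041667; payment = 132,000 × 0.0041667 / (1 − (1+0.0041667)^−180) = $1,043.85.
Total paid = 180 × $1,043.85 = $187,893.00; interest = $187,893.00 − $132,000 = $55,893.00.

$55,893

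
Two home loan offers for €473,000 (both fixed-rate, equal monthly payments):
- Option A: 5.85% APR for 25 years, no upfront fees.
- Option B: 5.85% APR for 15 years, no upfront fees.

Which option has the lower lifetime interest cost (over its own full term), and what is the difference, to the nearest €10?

Option B by €189,720

Option A: monthly rate = 5.85%/12 = 0.0048750; payment = 473,000 × 0.0048750 / (1 − (1+0.0048750)^−300) = €3,004.32.
Total interest on Option A = 300 × €3,004.32 − €473,000 = €428,296.00.
Option B: at 5.85% the monthly rate is 0.0048750, so the payment is 473,000 × 0.0048750 / (1 − 1.0048750^−180) = €3,953.21.
Total interest on Option B = 180 × €3,953.21 − €473,000 = €238,577.80.
Option B is lower by €189,718.20.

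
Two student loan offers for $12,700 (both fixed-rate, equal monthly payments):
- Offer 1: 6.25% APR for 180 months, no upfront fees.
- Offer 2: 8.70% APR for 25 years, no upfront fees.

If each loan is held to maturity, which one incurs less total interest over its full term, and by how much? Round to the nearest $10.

Offer 1: monthly rate = 6.25%/12 = 0.0052083; payment = 12,700 × 0.0052083 / (1 − (1+0.0052083)^−180) = $108.89.
Total interest on Offer 1 = 180 × $108.89 − $12,700 = $6,900.20.
Offer 2: at 8.70% the monthly rate is 0.0072500, so the payment is 12,700 × 0.0072500 / (1 − 1.0072500^−300) = $103.98.
Total interest on Offer 2 = 300 × $103.98 − $12,700 = $18,494.00.
Offer 1 is lower by $11,593.80.

Offer 1 by $11,590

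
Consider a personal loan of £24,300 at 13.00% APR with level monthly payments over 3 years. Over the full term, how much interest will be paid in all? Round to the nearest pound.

£5,175

Monthly rate = 13%/12 = 0.0108333; payment = 24,300 × 0.0108333 / (1 − (1+0.0108333)^−36) = £818.76.
Total paid = 36 × £818.76 = £29,475.36; interest = £29,475.36 − £24,300 = £5,175.36.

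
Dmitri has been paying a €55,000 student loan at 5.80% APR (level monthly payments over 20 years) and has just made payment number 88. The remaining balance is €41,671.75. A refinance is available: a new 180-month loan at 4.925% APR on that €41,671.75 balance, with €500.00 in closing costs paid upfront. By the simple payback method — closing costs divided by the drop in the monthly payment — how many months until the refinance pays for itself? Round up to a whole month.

Current payment = 55,000 × 5.8%/12 / (1 − (1+0.0048333)^−240) = €387.72.
Refinanced payment = 41,671.75 × 0.0041042 / (1 − (1+0.0041042)^−180) = €327.91.
Monthly savings = €387.72 − €327.91 = €59.81.
Break-even = €500.00 / €59.81 = 8.36 → 9 months.

9 months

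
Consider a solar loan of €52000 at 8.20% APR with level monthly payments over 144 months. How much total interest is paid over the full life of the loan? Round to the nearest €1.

€29,877

Monthly rate = 8.2%/12 = 0.0068333; payment = 52,000 × 0.0068333 / (1 − (1+0.0068333)^−144) = €568.59.
Total paid = 144 × €568.59 = €81,876.96; interest = €81,876.96 − €52,000 = €29,876.96.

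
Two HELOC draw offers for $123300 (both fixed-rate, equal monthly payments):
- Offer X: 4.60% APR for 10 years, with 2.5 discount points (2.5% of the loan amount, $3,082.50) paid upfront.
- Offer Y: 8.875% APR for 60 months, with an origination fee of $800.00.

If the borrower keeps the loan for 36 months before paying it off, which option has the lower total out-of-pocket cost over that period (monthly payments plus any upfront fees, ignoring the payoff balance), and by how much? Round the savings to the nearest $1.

Offer X by $43,373

Offer X: at 4.60% the monthly rate is 0.0038333, so the payment is 123,300 × 0.0038333 / (1 − 1.0038333^−120) = $1,283.81.
Offer Y: monthly rate = 8.875%/12 = 0.0073958; payment = 123,300 × 0.0073958 / (1 − (1+0.0073958)^−60) = $2,552.03.
Over 36 months: Offer X costs 36 × $1,283.81 + $3,082.50 = $49,299.66; Offer Y costs 36 × $2,552.03 + $800.00 = $92,673.08.
Offer X is cheaper by $92,673.08 − $49,299.66 = $43,373.42.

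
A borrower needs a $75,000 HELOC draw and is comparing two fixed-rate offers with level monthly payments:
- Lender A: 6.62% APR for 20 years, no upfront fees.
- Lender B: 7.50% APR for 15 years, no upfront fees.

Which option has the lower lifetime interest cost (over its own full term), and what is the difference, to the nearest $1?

Lender A: monthly rate = 6.62%/12 = 0.0055167; payment = 75,000 × 0.0055167 / (1 − (1+0.0055167)^−240) = $564.49.
Total interest on Lender A = 240 × $564.49 − $75,000 = $60,477.60.
Lender B: at 7.50% the monthly rate is 0.0062500, so the payment is 75,000 × 0.0062500 / (1 − 1.0062500^−180) = $695.26.
Total interest on Lender B = 180 × $695.26 − $75,000 = $50,146.80.
Lender B is lower by $10,330.80.

Lender B by $10,331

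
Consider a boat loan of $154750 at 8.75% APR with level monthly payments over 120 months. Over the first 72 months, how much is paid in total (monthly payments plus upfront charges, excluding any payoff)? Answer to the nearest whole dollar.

At 8.75% the monthly rate is 0.0072917, so the payment is 154,750 × 0.0072917 / (1 − 1.0072917^−120) = $1,939.43.
Total outlay = 72 × $1,939.43 = $139,638.96.

$139,639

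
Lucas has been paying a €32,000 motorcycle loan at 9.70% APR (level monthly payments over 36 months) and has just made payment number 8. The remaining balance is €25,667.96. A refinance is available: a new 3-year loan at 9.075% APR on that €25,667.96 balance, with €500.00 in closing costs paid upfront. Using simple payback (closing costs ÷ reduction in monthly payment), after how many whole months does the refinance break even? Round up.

3 months

Current payment = 32,000 × 9.7%/12 / (1 − (1+0.0080833)^−36) = €1,028.05.
Refinanced payment = 25,667.96 × 0.0075625 / (1 − (1+0.0075625)^−36) = €817.13.
Monthly savings = €1,028.05 − €817.13 = €210.92.
Break-even = €500.00 / €210.92 = 2.37 → 3 months.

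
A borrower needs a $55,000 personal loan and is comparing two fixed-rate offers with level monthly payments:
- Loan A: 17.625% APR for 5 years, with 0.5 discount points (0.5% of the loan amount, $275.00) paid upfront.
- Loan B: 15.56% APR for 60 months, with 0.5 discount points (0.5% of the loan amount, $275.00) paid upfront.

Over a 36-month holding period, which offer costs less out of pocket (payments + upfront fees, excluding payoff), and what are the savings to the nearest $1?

Loan A: monthly rate = 17.625%/12 = 0.0146875; payment = 55,000 × 0.0146875 / (1 − (1+0.0146875)^−60) = $1,385.44.
Loan B: monthly rate = 15.56%/12 = 0.0129667; payment = 55,000 × 0.0129667 / (1 − (1+0.0129667)^−60) = $1,324.67.
Over 36 months: Loan A costs 36 × $1,385.44 + $275.00 = $50,150.84; Loan B costs 36 × $1,324.67 + $275.00 = $47,963.12.
Loan B is cheaper by $50,150.84 − $47,963.12 = $2,187.72.

Loan B by $2,188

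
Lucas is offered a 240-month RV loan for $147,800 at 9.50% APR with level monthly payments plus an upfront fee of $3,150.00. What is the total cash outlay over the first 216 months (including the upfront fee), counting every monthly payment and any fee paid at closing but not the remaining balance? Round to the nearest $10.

Monthly rate = 9.5%/12 = 0.0079167; payment = 147,800 × 0.0079167 / (1 − (1+0.0079167)^−240) = $1,377.69.
Total outlay = 216 × $1,377.69 + $3,150.00 = $300,731.04.

$300,730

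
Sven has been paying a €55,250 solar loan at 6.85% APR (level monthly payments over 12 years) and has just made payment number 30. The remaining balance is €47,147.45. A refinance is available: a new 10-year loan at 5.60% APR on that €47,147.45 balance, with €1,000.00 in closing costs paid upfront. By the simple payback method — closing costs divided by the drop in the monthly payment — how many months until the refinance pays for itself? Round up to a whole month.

Current payment = 55,250 × 6.85%/12 / (1 − (1+0.0057083)^−144) = €563.77.
Refinanced payment = 47,147.45 × 0.0046667 / (1 − (1+0.0046667)^−120) = €514.01.
Monthly savings = €563.77 − €514.01 = €49.76.
Break-even = €1,000.00 / €49.76 = 20.10 → 21 months.

21 months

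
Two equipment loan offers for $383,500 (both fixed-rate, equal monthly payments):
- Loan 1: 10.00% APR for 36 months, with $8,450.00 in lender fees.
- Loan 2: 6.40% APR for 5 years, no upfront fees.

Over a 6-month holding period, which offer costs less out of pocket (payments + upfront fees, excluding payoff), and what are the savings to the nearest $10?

Loan 1: at 10.00% the monthly rate is 0.0083333, so the payment is 383,500 × 0.0083333 / (1 − 1.0083333^−36) = $12,374.47.
Loan 2: at 6.40% the monthly rate is 0.0053333, so the payment is 383,500 × 0.0053333 / (1 − 1.0053333^−60) = $7,485.67.
Over 6 months: Loan 1 costs 6 × $12,374.47 + $8,450.00 = $82,696.82; Loan 2 costs 6 × $7,485.67 = $44,914.02.
Loan 2 is cheaper by $82,696.82 − $44,914.02 = $37,782.80.

Loan 2 by $37,780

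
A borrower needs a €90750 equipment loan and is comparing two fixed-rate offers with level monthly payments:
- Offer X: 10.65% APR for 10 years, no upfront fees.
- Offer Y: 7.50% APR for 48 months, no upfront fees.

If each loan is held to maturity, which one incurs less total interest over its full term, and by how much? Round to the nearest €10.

Offer X: at 10.65% the monthly rate is 0.0088750, so the payment is 90,750 × 0.0088750 / (1 − 1.0088750^−120) = €1,232.17.
Total interest on Offer X = 120 × €1,232.17 − €90,750 = €57,110.40.
Offer Y: at 7.50% the monthly rate is 0.0062500, so the payment is 90,750 × 0.0062500 / (1 − 1.0062500^−48) = €2,194.24.
Total interest on Offer Y = 48 × €2,194.24 − €90,750 = €14,573.52.
Offer Y is lower by €42,536.88.

Offer Y by €42,540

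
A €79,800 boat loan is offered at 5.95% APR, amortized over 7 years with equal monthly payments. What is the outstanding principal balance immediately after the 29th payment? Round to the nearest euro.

€55,905

With monthly rate i = 5.95%/12 = 0.0049583, the balance after k of n payments is P · [(1+i)^n − (1+i)^k] / [(1+i)^n − 1].
(1+0.0049583)^84 = 1.51508392 and (1+0.0049583)^29 = 1.15423335, so the balance is 79,800 × (1.51508392 − 1.15423335) / (1.51508392 − 1) = €55,905.21.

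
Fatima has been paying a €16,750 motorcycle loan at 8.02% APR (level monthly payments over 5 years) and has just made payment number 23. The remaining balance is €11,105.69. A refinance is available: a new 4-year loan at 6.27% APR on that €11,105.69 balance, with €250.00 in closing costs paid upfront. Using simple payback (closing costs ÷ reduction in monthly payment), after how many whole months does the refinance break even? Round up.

4 months

Current payment = 16,750 × 8.02%/12 / (1 − (1+0.0066833)^−60) = €339.79.
Refinanced payment = 11,105.69 × 0.0052250 / (1 − (1+0.0052250)^−48) = €262.19.
Monthly savings = €339.79 − €262.19 = €77.60.
Break-even = €250.00 / €77.60 = 3.22 → 4 months.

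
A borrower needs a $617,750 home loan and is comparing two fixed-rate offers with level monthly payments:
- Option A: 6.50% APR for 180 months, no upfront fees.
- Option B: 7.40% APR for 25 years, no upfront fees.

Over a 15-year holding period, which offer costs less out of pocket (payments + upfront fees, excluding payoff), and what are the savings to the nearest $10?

Option B by $154,130

Option A: at 6.50% the monthly rate is 0.0054167, so the payment is 617,750 × 0.0054167 / (1 − 1.0054167^−180) = $5,381.27.
Option B: at 7.40% the monthly rate is 0.0061667, so the payment is 617,750 × 0.0061667 / (1 − 1.0061667^−300) = $4,525.01.
Over 180 months: Option A costs 180 × $5,381.27 = $968,628.60; Option B costs 180 × $4,525.01 = $814,501.80.
Option B is cheaper by $968,628.60 − $814,501.80 = $154,126.80.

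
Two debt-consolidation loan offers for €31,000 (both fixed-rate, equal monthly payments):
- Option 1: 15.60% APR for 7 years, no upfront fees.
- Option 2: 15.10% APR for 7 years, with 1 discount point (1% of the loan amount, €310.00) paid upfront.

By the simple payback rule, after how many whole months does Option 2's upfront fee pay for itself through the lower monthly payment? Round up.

Option 1: at 15.60% the monthly rate is 0.0130000, so the payment is 31,000 × 0.0130000 / (1 − 1.0130000^−84) = €608.68.
Option 2: at 15.10% the monthly rate is 0.0125833, so the payment is 31,000 × 0.0125833 / (1 − 1.0125833^−84) = €599.94.
Monthly savings = €608.68 − €599.94 = €8.74.
Break-even = €310.00 / €8.74 = 35.47 → 36 months.

36 months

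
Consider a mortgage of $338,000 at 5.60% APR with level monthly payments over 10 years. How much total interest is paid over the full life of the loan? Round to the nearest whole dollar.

$104,195

Monthly rate = 5.6%/12 = 0.0046667; payment = 338,000 × 0.0046667 / (1 − (1+0.0046667)^−120) = $3,684.96.
Total paid = 120 × $3,684.96 = $442,195.20; interest = $442,195.20 − $338,000 = $104,195.20.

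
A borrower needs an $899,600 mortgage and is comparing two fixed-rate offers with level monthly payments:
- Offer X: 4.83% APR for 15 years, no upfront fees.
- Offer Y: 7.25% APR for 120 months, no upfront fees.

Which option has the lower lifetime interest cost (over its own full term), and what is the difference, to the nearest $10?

Offer X by $1,150

Offer X: monthly rate = 4.83%/12 = 0.0040250; payment = 899,600 × 0.0040250 / (1 − (1+0.0040250)^−180) = $7,034.57.
Total interest on Offer X = 180 × $7,034.57 − $899,600 = $366,622.60.
Offer Y: monthly rate = 7.25%/12 = 0.0060417; payment = 899,600 × 0.0060417 / (1 − (1+0.0060417)^−120) = $10,561.40.
Total interest on Offer Y = 120 × $10,561.40 − $899,600 = $367,768.00.
Offer X is lower by $1,145.40.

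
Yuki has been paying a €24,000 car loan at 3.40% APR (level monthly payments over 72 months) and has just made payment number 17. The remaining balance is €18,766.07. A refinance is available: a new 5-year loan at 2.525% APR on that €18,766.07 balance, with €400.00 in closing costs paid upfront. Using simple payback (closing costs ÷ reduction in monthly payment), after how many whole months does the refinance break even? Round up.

12 months

Current payment = 24,000 × 3.4%/12 / (1 − (1+0.0028333)^−72) = €368.96.
Refinanced payment = 18,766.07 × 0.0021042 / (1 − (1+0.0021042)^−60) = €333.26.
Monthly savings = €368.96 − €333.26 = €35.70.
Break-even = €400.00 / €35.70 = 11.20 → 12 months.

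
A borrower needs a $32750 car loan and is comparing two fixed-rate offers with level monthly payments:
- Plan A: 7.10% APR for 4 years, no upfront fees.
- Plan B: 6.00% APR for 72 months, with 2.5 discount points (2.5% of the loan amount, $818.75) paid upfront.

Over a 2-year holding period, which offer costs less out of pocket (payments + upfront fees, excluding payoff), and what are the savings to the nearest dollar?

Plan A: at 7.10% the monthly rate is 0.0059167, so the payment is 32,750 × 0.0059167 / (1 − 1.0059167^−48) = $785.76.
Plan B: at 6.00% the monthly rate is 0.0050000, so the payment is 32,750 × 0.0050000 / (1 − 1.0050000^−72) = $542.76.
Over 24 months: Plan A costs 24 × $785.76 = $18,858.24; Plan B costs 24 × $542.76 + $818.75 = $13,844.99.
Plan B is cheaper by $18,858.24 − $13,844.99 = $5,013.25.

Plan B by $5,013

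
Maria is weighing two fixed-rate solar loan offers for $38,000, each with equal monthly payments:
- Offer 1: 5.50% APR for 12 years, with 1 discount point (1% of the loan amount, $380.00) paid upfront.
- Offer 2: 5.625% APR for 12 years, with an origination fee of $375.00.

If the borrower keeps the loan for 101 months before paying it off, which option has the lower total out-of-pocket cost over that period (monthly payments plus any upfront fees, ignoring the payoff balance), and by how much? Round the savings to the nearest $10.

Offer 1: at 5.50% the monthly rate is 0.0045833, so the payment is 38,000 × 0.0045833 / (1 − 1.0045833^−144) = $361.07.
Offer 2: monthly rate = 5.625%/12 = 0.0046875; payment = 38,000 × 0.0046875 / (1 − (1+0.0046875)^−144) = $363.49.
Over 101 months: Offer 1 costs 101 × $361.07 + $380.00 = $36,848.07; Offer 2 costs 101 × $363.49 + $375.00 = $37,087.49.
Offer 1 is cheaper by $37,087.49 − $36,848.07 = $239.42.

Offer 1 by $240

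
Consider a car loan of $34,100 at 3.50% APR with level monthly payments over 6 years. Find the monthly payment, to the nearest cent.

$525.77

Monthly rate = 3.5%/12 = 0.0029167; payment = 34,100 × 0.0029167 / (1 − (1+0.0029167)^−72) = $525.77.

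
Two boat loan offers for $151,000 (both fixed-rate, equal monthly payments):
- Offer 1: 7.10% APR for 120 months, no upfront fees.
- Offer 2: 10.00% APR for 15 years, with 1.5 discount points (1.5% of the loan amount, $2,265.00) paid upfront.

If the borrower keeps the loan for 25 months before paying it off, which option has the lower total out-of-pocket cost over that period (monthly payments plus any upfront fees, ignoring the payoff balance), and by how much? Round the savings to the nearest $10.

Offer 1: at 7.10% the monthly rate is 0.0059167, so the payment is 151,000 × 0.0059167 / (1 − 1.0059167^−120) = $1,761.03.
Offer 2: monthly rate = 10%/12 = 0.0083333; payment = 151,000 × 0.0083333 / (1 − (1+0.0083333)^−180) = $1,622.65.
Over 25 months: Offer 1 costs 25 × $1,761.03 = $44,025.75; Offer 2 costs 25 × $1,622.65 + $2,265.00 = $42,831.25.
Offer 2 is cheaper by $44,025.75 − $42,831.25 = $1,194.50.

Offer 2 by $1,190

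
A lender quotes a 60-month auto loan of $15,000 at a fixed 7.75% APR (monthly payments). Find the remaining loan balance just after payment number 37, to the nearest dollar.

$6,443

With monthly rate i = 7.75%/12 = 0.0064583, the balance after k of n payments is P · [(1+i)^n − (1+i)^k] / [(1+i)^n − 1].
(1+0.0064583)^60 = 1.47145846 and (1+0.0064583)^37 = 1.26895027, so the balance is 15,000 × (1.47145846 − 1.26895027) / (1.47145846 − 1) = $6,443.03.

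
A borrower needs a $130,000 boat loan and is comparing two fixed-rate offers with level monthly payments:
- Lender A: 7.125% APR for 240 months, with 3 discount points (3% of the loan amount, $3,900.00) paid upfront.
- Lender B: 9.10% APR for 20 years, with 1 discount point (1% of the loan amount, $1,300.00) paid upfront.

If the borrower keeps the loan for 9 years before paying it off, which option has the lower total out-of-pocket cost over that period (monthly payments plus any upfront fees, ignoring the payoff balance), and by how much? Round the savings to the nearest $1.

Lender A by $14,718

Lender A: at 7.125% the monthly rate is 0.0059375, so the payment is 130,000 × 0.0059375 / (1 − 1.0059375^−240) = $1,017.67.
Lender B: monthly rate = 9.1%/12 = 0.0075833; payment = 130,000 × 0.0075833 / (1 − (1+0.0075833)^−240) = $1,178.02.
Over 108 months: Lender A costs 108 × $1,017.67 + $3,900.00 = $113,808.36; Lender B costs 108 × $1,178.02 + $1,300.00 = $128,526.16.
Lender A is cheaper by $128,526.16 − $113,808.36 = $14,717.80.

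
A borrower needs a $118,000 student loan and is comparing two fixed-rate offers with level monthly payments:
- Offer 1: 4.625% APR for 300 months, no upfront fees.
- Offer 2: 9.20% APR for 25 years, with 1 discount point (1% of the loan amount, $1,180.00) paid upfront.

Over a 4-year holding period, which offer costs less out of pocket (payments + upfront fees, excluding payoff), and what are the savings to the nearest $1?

Offer 1 by $17,605

Offer 1: monthly rate = 4.625%/12 = 0.0038542; payment = 118,000 × 0.0038542 / (1 − (1+0.0038542)^−300) = $664.28.
Offer 2: at 9.20% the monthly rate is 0.0076667, so the payment is 118,000 × 0.0076667 / (1 − 1.0076667^−300) = $1,006.46.
Over 48 months: Offer 1 costs 48 × $664.28 = $31,885.44; Offer 2 costs 48 × $1,006.46 + $1,180.00 = $49,490.08.
Offer 1 is cheaper by $49,490.08 − $31,885.44 = $17,604.64.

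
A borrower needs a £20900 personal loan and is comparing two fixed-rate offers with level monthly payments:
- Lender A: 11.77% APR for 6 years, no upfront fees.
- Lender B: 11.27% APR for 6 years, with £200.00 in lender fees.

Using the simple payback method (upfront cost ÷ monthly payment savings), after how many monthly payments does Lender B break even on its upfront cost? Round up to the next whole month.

38 months

Lender A: at 11.77% the monthly rate is 0.0098083, so the payment is 20,900 × 0.0098083 / (1 − 1.0098083^−72) = £406.10.
Lender B: monthly rate = 11.27%/12 = 0.0093917; payment = 20,900 × 0.0093917 / (1 − (1+0.0093917)^−72) = £400.71.
Monthly savings = £406.10 − £400.71 = £5.39.
Break-even = £200.00 / £5.39 = 37.11 → 38 months.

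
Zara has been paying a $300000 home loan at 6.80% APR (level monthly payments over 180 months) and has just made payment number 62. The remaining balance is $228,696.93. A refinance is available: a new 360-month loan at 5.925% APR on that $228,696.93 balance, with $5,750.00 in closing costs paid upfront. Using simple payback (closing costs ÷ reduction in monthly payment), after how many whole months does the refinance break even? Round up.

Current payment = 300,000 × 6.8%/12 / (1 − (1+0.0056667)^−180) = $2,663.05.
Refinanced payment = 228,696.93 × 0.0049375 / (1 − (1+0.0049375)^−360) = $1,360.15.
Monthly savings = $2,663.05 − $1,360.15 = $1,302.90.
Break-even = $5,750.00 / $1,302.90 = 4.41 → 5 months.

5 months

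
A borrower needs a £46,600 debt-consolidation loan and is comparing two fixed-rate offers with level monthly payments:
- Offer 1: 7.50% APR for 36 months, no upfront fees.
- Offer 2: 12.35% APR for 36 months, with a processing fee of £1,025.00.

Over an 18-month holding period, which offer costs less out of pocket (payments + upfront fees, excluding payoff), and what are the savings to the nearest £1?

Offer 1: at 7.50% the monthly rate is 0.0062500, so the payment is 46,600 × 0.0062500 / (1 − 1.0062500^−36) = £1,449.55.
Offer 2: at 12.35% the monthly rate is 0.0102917, so the payment is 46,600 × 0.0102917 / (1 − 1.0102917^−36) = £1,555.59.
Over 18 months: Offer 1 costs 18 × £1,449.55 = £26,091.90; Offer 2 costs 18 × £1,555.59 + £1,025.00 = £29,025.62.
Offer 1 is cheaper by £29,025.62 − £26,091.90 = £2,933.72.

Offer 1 by £2,934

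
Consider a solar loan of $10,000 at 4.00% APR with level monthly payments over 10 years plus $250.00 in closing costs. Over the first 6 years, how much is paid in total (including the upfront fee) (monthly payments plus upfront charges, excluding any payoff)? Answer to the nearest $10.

Monthly rate = 4%/12 = 0.0033333; payment = 10,000 × 0.0033333 / (1 − (1+0.0033333)^−120) = $101.25.
Total outlay = 72 × $101.25 + $250.00 = $7,540.00.

$7,540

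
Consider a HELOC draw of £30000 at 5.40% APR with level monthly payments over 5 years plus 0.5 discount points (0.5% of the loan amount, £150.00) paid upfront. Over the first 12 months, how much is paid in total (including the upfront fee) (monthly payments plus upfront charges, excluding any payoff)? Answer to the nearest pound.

Monthly rate = 5.4%/12 = 0.0045000; payment = 30,000 × 0.0045000 / (1 − (1+0.0045000)^−60) = £571.65.
Total outlay = 12 × £571.65 + £150.00 = £7,009.80.

£7,010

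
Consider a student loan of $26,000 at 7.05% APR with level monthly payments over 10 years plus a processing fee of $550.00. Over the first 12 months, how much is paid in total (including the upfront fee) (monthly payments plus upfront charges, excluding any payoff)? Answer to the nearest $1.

$4,181

Monthly rate = 7.05%/12 = 0.0058750; payment = 26,000 × 0.0058750 / (1 − (1+0.0058750)^−120) = $302.55.
Total outlay = 12 × $302.55 + $550.00 = $4,180.60.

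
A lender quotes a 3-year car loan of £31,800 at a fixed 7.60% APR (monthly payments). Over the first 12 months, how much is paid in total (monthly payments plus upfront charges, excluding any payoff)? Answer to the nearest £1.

£11,888

At 7.60% the monthly rate is 0.0063333, so the payment is 31,800 × 0.0063333 / (1 − 1.0063333^−36) = £990.64.
Total outlay = 12 × £990.64 = £11,887.68.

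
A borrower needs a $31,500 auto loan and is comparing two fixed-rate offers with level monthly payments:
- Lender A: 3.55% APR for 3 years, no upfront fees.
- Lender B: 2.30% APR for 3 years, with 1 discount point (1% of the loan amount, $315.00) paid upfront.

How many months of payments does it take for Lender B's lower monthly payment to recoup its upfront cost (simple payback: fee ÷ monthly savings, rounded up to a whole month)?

Lender A: at 3.55% the monthly rate is 0.0029583, so the payment is 31,500 × 0.0029583 / (1 − 1.0029583^−36) = $923.71.
Lender B: monthly rate = 2.3%/12 = 0.0019167; payment = 31,500 × 0.0019167 / (1 − (1+0.0019167)^−36) = $906.37.
Monthly savings = $923.71 − $906.37 = $17.34.
Break-even = $315.00 / $17.34 = 18.17 → 19 months.

19 months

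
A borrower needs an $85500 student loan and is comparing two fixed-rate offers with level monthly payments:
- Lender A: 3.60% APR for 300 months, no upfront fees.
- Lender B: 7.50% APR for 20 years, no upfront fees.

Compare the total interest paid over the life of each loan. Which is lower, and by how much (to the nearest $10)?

Lender A by $35,520

Lender A: at 3.60% the monthly rate is 0.0030000, so the payment is 85,500 × 0.0030000 / (1 − 1.0030000^−300) = $432.63.
Total interest on Lender A = 300 × $432.63 − $85,500 = $44,289.00.
Lender B: monthly rate = 7.5%/12 = 0.0062500; payment = 85,500 × 0.0062500 / (1 − (1+0.0062500)^−240) = $688.78.
Total interest on Lender B = 240 × $688.78 − $85,500 = $79,807.20.
Lender A is lower by $35,518.20.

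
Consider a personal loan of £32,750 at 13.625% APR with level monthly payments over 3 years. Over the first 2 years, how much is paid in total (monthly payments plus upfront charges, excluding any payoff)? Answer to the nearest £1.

£26,721

Monthly rate = 13.625%/12 = 0.0113542; payment = 32,750 × 0.0113542 / (1 − (1+0.0113542)^−36) = £1,113.36.
Total outlay = 24 × £1,113.36 = £26,720.64.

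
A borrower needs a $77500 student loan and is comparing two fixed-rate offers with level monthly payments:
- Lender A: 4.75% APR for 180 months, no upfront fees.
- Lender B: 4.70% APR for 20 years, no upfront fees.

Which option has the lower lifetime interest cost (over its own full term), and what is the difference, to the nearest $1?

Lender A: monthly rate = 4.75%/12 = 0.0039583; payment = 77,500 × 0.0039583 / (1 − (1+0.0039583)^−180) = $602.82.
Total interest on Lender A = 180 × $602.82 − $77,500 = $31,007.60.
Lender B: at 4.70% the monthly rate is 0.0039167, so the payment is 77,500 × 0.0039167 / (1 − 1.0039167^−240) = $498.71.
Total interest on Lender B = 240 × $498.71 − $77,500 = $42,190.40.
Lender A is lower by $11,182.80.

Lender A by $11,183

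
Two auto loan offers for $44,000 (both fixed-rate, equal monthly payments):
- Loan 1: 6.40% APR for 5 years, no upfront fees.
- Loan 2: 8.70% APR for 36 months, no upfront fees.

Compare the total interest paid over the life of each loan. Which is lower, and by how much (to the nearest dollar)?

Loan 2 by $1,381

Loan 1: monthly rate = 6.4%/12 = 0.0053333; payment = 44,000 × 0.0053333 / (1 − (1+0.0053333)^−60) = $858.85.
Total interest on Loan 1 = 60 × $858.85 − $44,000 = $7,531.00.
Loan 2: monthly rate = 8.7%/12 = 0.0072500; payment = 44,000 × 0.0072500 / (1 − (1+0.0072500)^−36) = $1,393.05.
Total interest on Loan 2 = 36 × $1,393.05 − $44,000 = $6,149.80.
Loan 2 is lower by $1,381.20.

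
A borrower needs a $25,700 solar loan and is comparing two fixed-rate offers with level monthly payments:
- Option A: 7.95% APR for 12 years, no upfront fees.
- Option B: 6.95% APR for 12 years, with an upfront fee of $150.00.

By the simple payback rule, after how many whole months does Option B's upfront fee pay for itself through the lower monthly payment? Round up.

Option A: monthly rate = 7.95%/12 = 0.0066250; payment = 25,700 × 0.0066250 / (1 − (1+0.0066250)^−144) = $277.49.
Option B: monthly rate = 6.95%/12 = 0.0057917; payment = 25,700 × 0.0057917 / (1 − (1+0.0057917)^−144) = $263.61.
Monthly savings = $277.49 − $263.61 = $13.88.
Break-even = $150.00 / $13.88 = 10.81 → 11 months.

11 months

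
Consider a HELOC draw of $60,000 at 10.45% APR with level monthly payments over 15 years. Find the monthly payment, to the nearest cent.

$661.38

At 10.45% the monthly rate is 0.0087083, so the payment is 60,000 × 0.0087083 / (1 − 1.0087083^−180) = $661.38.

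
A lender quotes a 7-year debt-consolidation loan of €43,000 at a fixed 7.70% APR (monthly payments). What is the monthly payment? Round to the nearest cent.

€663.80

At 7.70% the monthly rate is 0.0064167, so the payment is 43,000 × 0.0064167 / (1 − 1.0064167^−84) = €663.80.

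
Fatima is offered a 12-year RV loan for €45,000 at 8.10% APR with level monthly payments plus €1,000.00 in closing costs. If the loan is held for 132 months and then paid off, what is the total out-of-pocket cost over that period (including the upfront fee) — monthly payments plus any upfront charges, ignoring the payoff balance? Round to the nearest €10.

At 8.10% the monthly rate is 0.0067500, so the payment is 45,000 × 0.0067500 / (1 − 1.0067500^−144) = €489.57.
Total outlay = 132 × €489.57 + €1,000.00 = €65,623.24.

€65,620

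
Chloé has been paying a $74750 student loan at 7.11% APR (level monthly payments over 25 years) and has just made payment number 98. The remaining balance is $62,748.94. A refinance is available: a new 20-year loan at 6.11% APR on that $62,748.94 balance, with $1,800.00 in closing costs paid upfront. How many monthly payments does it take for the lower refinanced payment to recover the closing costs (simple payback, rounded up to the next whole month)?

Current payment = 74,750 × 7.11%/12 / (1 − (1+0.0059250)^−300) = $533.57.
Refinanced payment = 62,748.94 × 0.0050917 / (1 − (1+0.0050917)^−240) = $453.54.
Monthly savings = $533.57 − $453.54 = $80.03.
Break-even = $1,800.00 / $80.03 = 22.49 → 23 months.

23 months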